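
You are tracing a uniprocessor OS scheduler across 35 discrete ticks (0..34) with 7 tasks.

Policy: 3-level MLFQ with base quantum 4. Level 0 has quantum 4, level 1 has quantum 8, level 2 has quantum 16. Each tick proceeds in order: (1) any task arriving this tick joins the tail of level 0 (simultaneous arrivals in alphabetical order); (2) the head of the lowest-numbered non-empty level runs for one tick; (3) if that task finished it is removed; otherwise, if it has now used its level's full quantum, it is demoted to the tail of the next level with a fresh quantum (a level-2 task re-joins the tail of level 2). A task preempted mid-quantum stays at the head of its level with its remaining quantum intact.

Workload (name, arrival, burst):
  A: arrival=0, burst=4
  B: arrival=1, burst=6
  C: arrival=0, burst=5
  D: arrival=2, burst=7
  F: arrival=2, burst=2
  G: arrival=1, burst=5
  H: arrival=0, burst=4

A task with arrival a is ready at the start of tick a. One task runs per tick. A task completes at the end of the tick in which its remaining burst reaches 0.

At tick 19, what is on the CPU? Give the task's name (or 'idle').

t=0: L0/L1/L2 = ACH/-/- → run A
t=1: L0/L1/L2 = ACHBG/-/- → run A
t=2: L0/L1/L2 = ACHBGDF/-/- → run A
t=3: L0/L1/L2 = ACHBGDF/-/- → run A
t=4: L0/L1/L2 = CHBGDF/-/- → run C
t=5: L0/L1/L2 = CHBGDF/-/- → run C
t=6: L0/L1/L2 = CHBGDF/-/- → run C
t=7: L0/L1/L2 = CHBGDF/-/- → run C
t=8: L0/L1/L2 = HBGDF/C/- → run H
t=9: L0/L1/L2 = HBGDF/C/- → run H
t=10: L0/L1/L2 = HBGDF/C/- → run H
t=11: L0/L1/L2 = HBGDF/C/- → run H
t=12: L0/L1/L2 = BGDF/C/- → run B
t=13: L0/L1/L2 = BGDF/C/- → run B
t=14: L0/L1/L2 = BGDF/C/- → run B
t=15: L0/L1/L2 = BGDF/C/- → run B
t=16: L0/L1/L2 = GDF/CB/- → run G
t=17: L0/L1/L2 = GDF/CB/- → run G
t=18: L0/L1/L2 = GDF/CB/- → run G
t=19: L0/L1/L2 = GDF/CB/- → run G
t=20: L0/L1/L2 = DF/CBG/- → run D
t=21: L0/L1/L2 = DF/CBG/- → run D
t=22: L0/L1/L2 = DF/CBG/- → run D
t=23: L0/L1/L2 = DF/CBG/- → run D
t=24: L0/L1/L2 = F/CBGD/- → run F
t=25: L0/L1/L2 = F/CBGD/- → run F
t=26: L0/L1/L2 = -/CBGD/- → run C
t=27: L0/L1/L2 = -/BGD/- → run B
t=28: L0/L1/L2 = -/BGD/- → run B
t=29: L0/L1/L2 = -/GD/- → run G
t=30: L0/L1/L2 = -/D/- → run D
t=31: L0/L1/L2 = -/D/- → run D
t=32: L0/L1/L2 = -/D/- → run D
t=33: (idle)
t=34: (idle)

running at tick 19 = G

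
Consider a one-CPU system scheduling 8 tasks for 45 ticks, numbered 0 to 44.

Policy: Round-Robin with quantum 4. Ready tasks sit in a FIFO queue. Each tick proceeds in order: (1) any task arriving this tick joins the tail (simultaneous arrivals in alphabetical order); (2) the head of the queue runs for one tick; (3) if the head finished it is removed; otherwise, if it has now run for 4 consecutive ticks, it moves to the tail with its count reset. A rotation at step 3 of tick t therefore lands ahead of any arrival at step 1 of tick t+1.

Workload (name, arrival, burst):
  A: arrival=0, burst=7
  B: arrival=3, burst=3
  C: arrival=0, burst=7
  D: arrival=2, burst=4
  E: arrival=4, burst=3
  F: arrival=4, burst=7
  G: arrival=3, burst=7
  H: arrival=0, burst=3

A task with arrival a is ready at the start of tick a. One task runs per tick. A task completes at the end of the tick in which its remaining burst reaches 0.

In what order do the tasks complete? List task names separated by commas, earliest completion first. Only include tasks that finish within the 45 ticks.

completion order = H, D, B, A, E, C, G, F

t=0: queue=[A,C,H] q_used=0 → run A
t=1: queue=[A,C,H] q_used=1 → run A
t=2: queue=[A,C,H,D] q_used=2 → run A
t=3: queue=[A,C,H,D,B,G] q_used=3 → run A
t=4: queue=[C,H,D,B,G,A,E,F] q_used=0 → run C
t=5: queue=[C,H,D,B,G,A,E,F] q_used=1 → run C
t=6: queue=[C,H,D,B,G,A,E,F] q_used=2 → run C
t=7: queue=[C,H,D,B,G,A,E,F] q_used=3 → run C
t=8: queue=[H,D,B,G,A,E,F,C] q_used=0 → run H
t=9: queue=[H,D,B,G,A,E,F,C] q_used=1 → run H
t=10: queue=[H,D,B,G,A,E,F,C] q_used=2 → run H
t=11: queue=[D,B,G,A,E,F,C] q_used=0 → run D
t=12: queue=[D,B,G,A,E,F,C] q_used=1 → run D
t=13: queue=[D,B,G,A,E,F,C] q_used=2 → run D
t=14: queue=[D,B,G,A,E,F,C] q_used=3 → run D
t=15: queue=[B,G,A,E,F,C] q_used=0 → run B
t=16: queue=[B,G,A,E,F,C] q_used=1 → run B
t=17: queue=[B,G,A,E,F,C] q_used=2 → run B
t=18: queue=[G,A,E,F,C] q_used=0 → run G
t=19: queue=[G,A,E,F,C] q_used=1 → run G
t=20: queue=[G,A,E,F,C] q_used=2 → run G
t=21: queue=[G,A,E,F,C] q_used=3 → run G
t=22: queue=[A,E,F,C,G] q_used=0 → run A
t=23: queue=[A,E,F,C,G] q_used=1 → run A
t=24: queue=[A,E,F,C,G] q_used=2 → run A
t=25: queue=[E,F,C,G] q_used=0 → run E
t=26: queue=[E,F,C,G] q_used=1 → run E
t=27: queue=[E,F,C,G] q_used=2 → run E
t=28: queue=[F,C,G] q_used=0 → run F
t=29: queue=[F,C,G] q_used=1 → run F
t=30: queue=[F,C,G] q_used=2 → run F
t=31: queue=[F,C,G] q_used=3 → run F
t=32: queue=[C,G,F] q_used=0 → run C
t=33: queue=[C,G,F] q_used=1 → run C
t=34: queue=[C,G,F] q_used=2 → run C
t=35: queue=[G,F] q_used=0 → run G
t=36: queue=[G,F] q_used=1 → run G
t=37: queue=[G,F] q_used=2 → run G
t=38: queue=[F] q_used=0 → run F
t=39: queue=[F] q_used=1 → run F
t=40: queue=[F] q_used=2 → run F
t=41: (idle)
t=42: (idle)
t=43: (idle)
t=44: (idle)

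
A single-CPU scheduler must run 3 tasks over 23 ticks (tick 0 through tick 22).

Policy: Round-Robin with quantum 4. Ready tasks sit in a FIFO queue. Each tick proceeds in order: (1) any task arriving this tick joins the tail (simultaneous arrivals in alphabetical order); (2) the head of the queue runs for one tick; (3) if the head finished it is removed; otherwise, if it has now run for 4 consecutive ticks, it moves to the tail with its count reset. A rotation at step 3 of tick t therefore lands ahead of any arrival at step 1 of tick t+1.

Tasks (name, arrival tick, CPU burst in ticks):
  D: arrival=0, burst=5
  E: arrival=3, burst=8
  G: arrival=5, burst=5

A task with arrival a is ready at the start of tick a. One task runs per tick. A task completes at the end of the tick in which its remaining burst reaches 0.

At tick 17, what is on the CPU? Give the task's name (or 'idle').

running at tick 17 = G

t=0: queue=[D] q_used=0 → run D
t=1: queue=[D] q_used=1 → run D
t=2: queue=[D] q_used=2 → run D
t=3: queue=[D,E] q_used=3 → run D
t=4: queue=[E,D] q_used=0 → run E
t=5: queue=[E,D,G] q_used=1 → run E
t=6: queue=[E,D,G] q_used=2 → run E
t=7: queue=[E,D,G] q_used=3 → run E
t=8: queue=[D,G,E] q_used=0 → run D
t=9: queue=[G,E] q_used=0 → run G
t=10: queue=[G,E] q_used=1 → run G
t=11: queue=[G,E] q_used=2 → run G
t=12: queue=[G,E] q_used=3 → run G
t=13: queue=[E,G] q_used=0 → run E
t=14: queue=[E,G] q_used=1 → run E
t=15: queue=[E,G] q_used=2 → run E
t=16: queue=[E,G] q_used=3 → run E
t=17: queue=[G] q_used=0 → run G
t=18: (idle)
t=19: (idle)
t=20: (idle)
t=21: (idle)
t=22: (idle)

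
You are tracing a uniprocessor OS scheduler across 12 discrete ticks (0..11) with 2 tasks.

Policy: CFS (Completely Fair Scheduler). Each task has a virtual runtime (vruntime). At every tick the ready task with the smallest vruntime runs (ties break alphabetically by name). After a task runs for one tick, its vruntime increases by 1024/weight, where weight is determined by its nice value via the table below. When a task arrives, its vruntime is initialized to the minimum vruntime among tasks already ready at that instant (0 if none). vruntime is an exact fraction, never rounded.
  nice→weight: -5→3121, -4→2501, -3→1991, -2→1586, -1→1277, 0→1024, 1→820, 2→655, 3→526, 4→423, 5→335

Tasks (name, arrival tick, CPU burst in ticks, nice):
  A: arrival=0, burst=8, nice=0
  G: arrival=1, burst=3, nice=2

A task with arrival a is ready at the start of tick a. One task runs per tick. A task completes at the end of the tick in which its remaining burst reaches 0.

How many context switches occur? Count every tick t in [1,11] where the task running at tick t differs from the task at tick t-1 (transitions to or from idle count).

t=0: vr[A=0] → run A
t=1: vr[A=1 G=1] → run A
t=2: vr[A=2 G=1] → run G
t=3: vr[A=2 G=1679/655] → run A
t=4: vr[A=3 G=1679/655] → run G
t=5: vr[A=3 G=2703/655] → run A
t=6: vr[A=4 G=2703/655] → run A
t=7: vr[A=5 G=2703/655] → run G
t=8: vr[A=5] → run A
t=9: vr[A=6] → run A
t=10: vr[A=7] → run A
t=11: (idle)

context switches = 7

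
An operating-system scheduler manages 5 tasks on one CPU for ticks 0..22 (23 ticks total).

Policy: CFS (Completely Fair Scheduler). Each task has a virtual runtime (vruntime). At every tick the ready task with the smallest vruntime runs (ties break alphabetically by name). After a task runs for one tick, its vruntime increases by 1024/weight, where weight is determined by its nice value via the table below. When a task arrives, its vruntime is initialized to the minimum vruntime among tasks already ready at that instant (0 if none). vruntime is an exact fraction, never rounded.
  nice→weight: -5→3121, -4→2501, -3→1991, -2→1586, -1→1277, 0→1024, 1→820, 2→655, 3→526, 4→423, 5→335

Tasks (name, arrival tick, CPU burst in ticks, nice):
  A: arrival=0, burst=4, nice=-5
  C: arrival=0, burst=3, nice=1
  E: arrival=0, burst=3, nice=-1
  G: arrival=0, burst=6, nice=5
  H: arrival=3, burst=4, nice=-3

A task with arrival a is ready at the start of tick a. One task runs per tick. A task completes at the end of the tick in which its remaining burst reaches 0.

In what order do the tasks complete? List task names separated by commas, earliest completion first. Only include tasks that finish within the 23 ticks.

completion order = A, H, E, C, G

t=0: vr[A=0 C=0 E=0 G=0] → run A
t=1: vr[A=1024/3121 C=0 E=0 G=0] → run C
t=2: vr[A=1024/3121 C=256/205 E=0 G=0] → run E
t=3: vr[A=1024/3121 C=256/205 E=1024/1277 G=0 H=0] → run G
t=4: vr[A=1024/3121 C=256/205 E=1024/1277 G=1024/335 H=0] → run H
t=5: vr[A=1024/3121 C=256/205 E=1024/1277 G=1024/335 H=1024/1991] → run A
t=6: vr[A=2048/3121 C=256/205 E=1024/1277 G=1024/335 H=1024/1991] → run H
t=7: vr[A=2048/3121 C=256/205 E=1024/1277 G=1024/335 H=2048/1991] → run A
t=8: vr[A=3072/3121 C=256/205 E=1024/1277 G=1024/335 H=2048/1991] → run E
t=9: vr[A=3072/3121 C=256/205 E=2048/1277 G=1024/335 H=2048/1991] → run A
t=10: vr[C=256/205 E=2048/1277 G=1024/335 H=2048/1991] → run H
t=11: vr[C=256/205 E=2048/1277 G=1024/335 H=3072/1991] → run C
t=12: vr[C=512/205 E=2048/1277 G=1024/335 H=3072/1991] → run H
t=13: vr[C=512/205 E=2048/1277 G=1024/335] → run E
t=14: vr[C=512/205 G=1024/335] → run C
t=15: vr[G=1024/335] → run G
t=16: vr[G=2048/335] → run G
t=17: vr[G=3072/335] → run G
t=18: vr[G=4096/335] → run G
t=19: vr[G=1024/67] → run G
t=20: (idle)
t=21: (idle)
t=22: (idle)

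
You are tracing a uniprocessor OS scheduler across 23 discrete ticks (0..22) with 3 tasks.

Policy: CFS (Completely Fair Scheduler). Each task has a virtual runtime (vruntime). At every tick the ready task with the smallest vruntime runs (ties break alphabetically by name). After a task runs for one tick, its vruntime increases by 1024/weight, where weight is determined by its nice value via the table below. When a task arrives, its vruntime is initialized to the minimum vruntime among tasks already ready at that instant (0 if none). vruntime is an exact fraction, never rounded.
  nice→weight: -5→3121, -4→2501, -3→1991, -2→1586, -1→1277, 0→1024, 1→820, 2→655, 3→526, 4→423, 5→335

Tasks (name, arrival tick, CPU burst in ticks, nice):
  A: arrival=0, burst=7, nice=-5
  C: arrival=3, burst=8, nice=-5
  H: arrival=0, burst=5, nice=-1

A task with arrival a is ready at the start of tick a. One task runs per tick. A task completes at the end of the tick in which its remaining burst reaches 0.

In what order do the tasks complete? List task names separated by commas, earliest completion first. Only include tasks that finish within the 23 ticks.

completion order = A, C, H

t=0: vr[A=0 H=0] → run A
t=1: vr[A=1024/3121 H=0] → run H
t=2: vr[A=1024/3121 H=1024/1277] → run A
t=3: vr[A=2048/3121 C=2048/3121 H=1024/1277] → run A
t=4: vr[A=3072/3121 C=2048/3121 H=1024/1277] → run C
t=5: vr[A=3072/3121 C=3072/3121 H=1024/1277] → run H
t=6: vr[A=3072/3121 C=3072/3121 H=2048/1277] → run A
t=7: vr[A=4096/3121 C=3072/3121 H=2048/1277] → run C
t=8: vr[A=4096/3121 C=4096/3121 H=2048/1277] → run A
t=9: vr[A=5120/3121 C=4096/3121 H=2048/1277] → run C
t=10: vr[A=5120/3121 C=5120/3121 H=2048/1277] → run H
t=11: vr[A=5120/3121 C=5120/3121 H=3072/1277] → run A
t=12: vr[A=6144/3121 C=5120/3121 H=3072/1277] → run C
t=13: vr[A=6144/3121 C=6144/3121 H=3072/1277] → run A
t=14: vr[C=6144/3121 H=3072/1277] → run C
t=15: vr[C=7168/3121 H=3072/1277] → run C
t=16: vr[C=8192/3121 H=3072/1277] → run H
t=17: vr[C=8192/3121 H=4096/1277] → run C
t=18: vr[C=9216/3121 H=4096/1277] → run C
t=19: vr[H=4096/1277] → run H
t=20: (idle)
t=21: (idle)
t=22: (idle)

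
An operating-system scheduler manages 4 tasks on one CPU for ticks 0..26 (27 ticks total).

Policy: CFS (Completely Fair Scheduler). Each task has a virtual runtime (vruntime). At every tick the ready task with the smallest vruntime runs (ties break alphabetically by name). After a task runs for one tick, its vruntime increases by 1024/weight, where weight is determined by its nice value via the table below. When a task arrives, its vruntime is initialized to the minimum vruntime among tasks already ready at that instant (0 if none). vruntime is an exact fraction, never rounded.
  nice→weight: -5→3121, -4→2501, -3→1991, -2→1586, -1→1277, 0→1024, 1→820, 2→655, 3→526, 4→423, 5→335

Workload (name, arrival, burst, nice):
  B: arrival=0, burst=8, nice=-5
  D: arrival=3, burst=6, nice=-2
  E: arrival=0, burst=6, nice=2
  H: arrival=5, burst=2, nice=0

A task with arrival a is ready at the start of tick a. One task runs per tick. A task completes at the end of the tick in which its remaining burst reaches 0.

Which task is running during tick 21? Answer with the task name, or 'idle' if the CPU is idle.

t=0: vr[B=0 E=0] → run B
t=1: vr[B=1024/3121 E=0] → run E
t=2: vr[B=1024/3121 E=1024/655] → run B
t=3: vr[B=2048/3121 D=2048/3121 E=1024/655] → run B
t=4: vr[B=3072/3121 D=2048/3121 E=1024/655] → run D
t=5: vr[B=3072/3121 D=3222016/2474953 E=1024/655 H=3072/3121] → run B
t=6: vr[B=4096/3121 D=3222016/2474953 E=1024/655 H=3072/3121] → run H
t=7: vr[B=4096/3121 D=3222016/2474953 E=1024/655 H=6193/3121] → run D
t=8: vr[B=4096/3121 D=4819968/2474953 E=1024/655 H=6193/3121] → run B
t=9: vr[B=5120/3121 D=4819968/2474953 E=1024/655 H=6193/3121] → run E
t=10: vr[B=5120/3121 D=4819968/2474953 E=2048/655 H=6193/3121] → run B
t=11: vr[B=6144/3121 D=4819968/2474953 E=2048/655 H=6193/3121] → run D
t=12: vr[B=6144/3121 D=6417920/2474953 E=2048/655 H=6193/3121] → run B
t=13: vr[B=7168/3121 D=6417920/2474953 E=2048/655 H=6193/3121] → run H
t=14: vr[B=7168/3121 D=6417920/2474953 E=2048/655] → run B
t=15: vr[D=6417920/2474953 E=2048/655] → run D
t=16: vr[D=8015872/2474953 E=2048/655] → run E
t=17: vr[D=8015872/2474953 E=3072/655] → run D
t=18: vr[D=9613824/2474953 E=3072/655] → run D
t=19: vr[E=3072/655] → run E
t=20: vr[E=4096/655] → run E
t=21: vr[E=1024/131] → run E
t=22: (idle)
t=23: (idle)
t=24: (idle)
t=25: (idle)
t=26: (idle)

running at tick 21 = E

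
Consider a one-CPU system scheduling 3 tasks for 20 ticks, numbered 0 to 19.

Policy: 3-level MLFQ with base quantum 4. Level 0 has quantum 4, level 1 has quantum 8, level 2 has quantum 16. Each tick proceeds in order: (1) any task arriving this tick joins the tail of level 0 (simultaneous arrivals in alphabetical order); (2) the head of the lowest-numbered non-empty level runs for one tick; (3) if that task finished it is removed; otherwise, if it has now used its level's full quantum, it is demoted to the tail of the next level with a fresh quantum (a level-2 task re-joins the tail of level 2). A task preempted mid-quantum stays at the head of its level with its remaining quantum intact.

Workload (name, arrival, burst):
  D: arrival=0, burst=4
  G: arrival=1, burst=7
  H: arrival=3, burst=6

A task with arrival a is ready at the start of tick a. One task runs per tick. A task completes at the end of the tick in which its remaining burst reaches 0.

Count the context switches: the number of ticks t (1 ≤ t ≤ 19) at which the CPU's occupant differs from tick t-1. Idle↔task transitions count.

t=0: L0/L1/L2 = D/-/- → run D
t=1: L0/L1/L2 = DG/-/- → run D
t=2: L0/L1/L2 = DG/-/- → run D
t=3: L0/L1/L2 = DGH/-/- → run D
t=4: L0/L1/L2 = GH/-/- → run G
t=5: L0/L1/L2 = GH/-/- → run G
t=6: L0/L1/L2 = GH/-/- → run G
t=7: L0/L1/L2 = GH/-/- → run G
t=8: L0/L1/L2 = H/G/- → run H
t=9: L0/L1/L2 = H/G/- → run H
t=10: L0/L1/L2 = H/G/- → run H
t=11: L0/L1/L2 = H/G/- → run H
t=12: L0/L1/L2 = -/GH/- → run G
t=13: L0/L1/L2 = -/GH/- → run G
t=14: L0/L1/L2 = -/GH/- → run G
t=15: L0/L1/L2 = -/H/- → run H
t=16: L0/L1/L2 = -/H/- → run H
t=17: (idle)
t=18: (idle)
t=19: (idle)

context switches = 5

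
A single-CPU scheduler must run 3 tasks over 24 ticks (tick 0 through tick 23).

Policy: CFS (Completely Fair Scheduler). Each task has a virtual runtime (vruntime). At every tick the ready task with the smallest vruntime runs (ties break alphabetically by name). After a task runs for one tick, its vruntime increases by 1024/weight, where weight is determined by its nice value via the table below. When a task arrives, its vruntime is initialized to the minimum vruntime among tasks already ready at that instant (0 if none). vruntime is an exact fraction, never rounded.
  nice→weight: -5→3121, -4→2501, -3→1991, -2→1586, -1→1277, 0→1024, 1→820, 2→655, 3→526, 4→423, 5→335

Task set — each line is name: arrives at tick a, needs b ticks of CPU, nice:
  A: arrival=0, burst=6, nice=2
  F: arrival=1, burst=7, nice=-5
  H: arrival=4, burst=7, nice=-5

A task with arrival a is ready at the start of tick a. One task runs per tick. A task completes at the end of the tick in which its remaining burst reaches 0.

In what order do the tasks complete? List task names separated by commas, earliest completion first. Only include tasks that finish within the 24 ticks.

completion order = F, H, A

t=0: vr[A=0] → run A
t=1: vr[A=1024/655 F=1024/655] → run A
t=2: vr[A=2048/655 F=1024/655] → run F
t=3: vr[A=2048/655 F=3866624/2044255] → run F
t=4: vr[A=2048/655 F=4537344/2044255 H=4537344/2044255] → run F
t=5: vr[A=2048/655 F=5208064/2044255 H=4537344/2044255] → run H
t=6: vr[A=2048/655 F=5208064/2044255 H=5208064/2044255] → run F
t=7: vr[A=2048/655 F=5878784/2044255 H=5208064/2044255] → run H
t=8: vr[A=2048/655 F=5878784/2044255 H=5878784/2044255] → run F
t=9: vr[A=2048/655 F=6549504/2044255 H=5878784/2044255] → run H
t=10: vr[A=2048/655 F=6549504/2044255 H=6549504/2044255] → run A
t=11: vr[A=3072/655 F=6549504/2044255 H=6549504/2044255] → run F
t=12: vr[A=3072/655 F=7220224/2044255 H=6549504/2044255] → run H
t=13: vr[A=3072/655 F=7220224/2044255 H=7220224/2044255] → run F
t=14: vr[A=3072/655 H=7220224/2044255] → run H
t=15: vr[A=3072/655 H=7890944/2044255] → run H
t=16: vr[A=3072/655 H=8561664/2044255] → run H
t=17: vr[A=3072/655] → run A
t=18: vr[A=4096/655] → run A
t=19: vr[A=1024/131] → run A
t=20: (idle)
t=21: (idle)
t=22: (idle)
t=23: (idle)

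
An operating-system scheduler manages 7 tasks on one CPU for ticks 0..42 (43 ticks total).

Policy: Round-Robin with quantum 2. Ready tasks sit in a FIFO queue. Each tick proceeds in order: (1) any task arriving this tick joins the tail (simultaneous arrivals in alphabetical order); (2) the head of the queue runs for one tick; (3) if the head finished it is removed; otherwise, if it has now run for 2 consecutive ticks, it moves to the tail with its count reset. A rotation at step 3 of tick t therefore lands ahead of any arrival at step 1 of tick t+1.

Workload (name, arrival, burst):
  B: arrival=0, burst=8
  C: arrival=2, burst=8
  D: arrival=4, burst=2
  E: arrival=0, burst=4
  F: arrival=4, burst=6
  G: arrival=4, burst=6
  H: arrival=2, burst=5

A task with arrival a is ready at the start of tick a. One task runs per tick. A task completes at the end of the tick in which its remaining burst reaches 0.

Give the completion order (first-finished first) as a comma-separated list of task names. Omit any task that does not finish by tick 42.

t=0: queue=[B,E] q_used=0 → run B
t=1: queue=[B,E] q_used=1 → run B
t=2: queue=[E,B,C,H] q_used=0 → run E
t=3: queue=[E,B,C,H] q_used=1 → run E
t=4: queue=[B,C,H,E,D,F,G] q_used=0 → run B
t=5: queue=[B,C,H,E,D,F,G] q_used=1 → run B
t=6: queue=[C,H,E,D,F,G,B] q_used=0 → run C
t=7: queue=[C,H,E,D,F,G,B] q_used=1 → run C
t=8: queue=[H,E,D,F,G,B,C] q_used=0 → run H
t=9: queue=[H,E,D,F,G,B,C] q_used=1 → run H
t=10: queue=[E,D,F,G,B,C,H] q_used=0 → run E
t=11: queue=[E,D,F,G,B,C,H] q_used=1 → run E
t=12: queue=[D,F,G,B,C,H] q_used=0 → run D
t=13: queue=[D,F,G,B,C,H] q_used=1 → run D
t=14: queue=[F,G,B,C,H] q_used=0 → run F
t=15: queue=[F,G,B,C,H] q_used=1 → run F
t=16: queue=[G,B,C,H,F] q_used=0 → run G
t=17: queue=[G,B,C,H,F] q_used=1 → run G
t=18: queue=[B,C,H,F,G] q_used=0 → run B
t=19: queue=[B,C,H,F,G] q_used=1 → run B
t=20: queue=[C,H,F,G,B] q_used=0 → run C
t=21: queue=[C,H,F,G,B] q_used=1 → run C
t=22: queue=[H,F,G,B,C] q_used=0 → run H
t=23: queue=[H,F,G,B,C] q_used=1 → run H
t=24: queue=[F,G,B,C,H] q_used=0 → run F
t=25: queue=[F,G,B,C,H] q_used=1 → run F
t=26: queue=[G,B,C,H,F] q_used=0 → run G
t=27: queue=[G,B,C,H,F] q_used=1 → run G
t=28: queue=[B,C,H,F,G] q_used=0 → run B
t=29: queue=[B,C,H,F,G] q_used=1 → run B
t=30: queue=[C,H,F,G] q_used=0 → run C
t=31: queue=[C,H,F,G] q_used=1 → run C
t=32: queue=[H,F,G,C] q_used=0 → run H
t=33: queue=[F,G,C] q_used=0 → run F
t=34: queue=[F,G,C] q_used=1 → run F
t=35: queue=[G,C] q_used=0 → run G
t=36: queue=[G,C] q_used=1 → run G
t=37: queue=[C] q_used=0 → run C
t=38: queue=[C] q_used=1 → run C
t=39: (idle)
t=40: (idle)
t=41: (idle)
t=42: (idle)

completion order = E, D, B, H, F, G, C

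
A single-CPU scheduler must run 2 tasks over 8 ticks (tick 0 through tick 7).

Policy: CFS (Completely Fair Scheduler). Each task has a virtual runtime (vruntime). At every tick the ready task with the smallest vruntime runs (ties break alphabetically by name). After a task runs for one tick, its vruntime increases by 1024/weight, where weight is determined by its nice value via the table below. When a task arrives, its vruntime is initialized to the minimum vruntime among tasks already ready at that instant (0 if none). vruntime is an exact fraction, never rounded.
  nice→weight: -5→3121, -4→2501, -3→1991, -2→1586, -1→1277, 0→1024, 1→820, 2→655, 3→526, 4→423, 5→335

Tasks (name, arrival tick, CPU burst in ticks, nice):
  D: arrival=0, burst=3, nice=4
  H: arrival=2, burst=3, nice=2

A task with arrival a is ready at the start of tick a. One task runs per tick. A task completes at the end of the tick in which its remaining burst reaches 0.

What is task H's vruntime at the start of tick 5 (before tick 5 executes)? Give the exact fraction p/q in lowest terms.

t=0: vr[D=0] → run D
t=1: vr[D=1024/423] → run D
t=2: vr[D=2048/423 H=2048/423] → run D
t=3: vr[H=2048/423] → run H
t=4: vr[H=1774592/277065] → run H
t=5: vr[H=2207744/277065] → run H
t=6: (idle)
t=7: (idle)

vruntime(H, start of tick 5) = 2207744/277065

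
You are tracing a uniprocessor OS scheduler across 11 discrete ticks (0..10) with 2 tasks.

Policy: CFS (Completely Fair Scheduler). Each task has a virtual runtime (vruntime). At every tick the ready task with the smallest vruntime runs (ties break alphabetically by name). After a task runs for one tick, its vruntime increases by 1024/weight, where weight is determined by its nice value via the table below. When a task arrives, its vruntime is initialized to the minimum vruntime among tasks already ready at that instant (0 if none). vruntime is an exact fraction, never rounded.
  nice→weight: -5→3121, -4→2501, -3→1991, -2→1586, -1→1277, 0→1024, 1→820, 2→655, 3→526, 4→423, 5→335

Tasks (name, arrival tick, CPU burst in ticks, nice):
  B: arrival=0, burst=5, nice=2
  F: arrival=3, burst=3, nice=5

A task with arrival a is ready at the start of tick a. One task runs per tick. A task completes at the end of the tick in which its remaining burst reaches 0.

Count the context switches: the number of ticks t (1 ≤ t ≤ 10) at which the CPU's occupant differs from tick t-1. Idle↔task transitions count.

context switches = 4

t=0: vr[B=0] → run B
t=1: vr[B=1024/655] → run B
t=2: vr[B=2048/655] → run B
t=3: vr[B=3072/655 F=3072/655] → run B
t=4: vr[B=4096/655 F=3072/655] → run F
t=5: vr[B=4096/655 F=339968/43885] → run B
t=6: vr[F=339968/43885] → run F
t=7: vr[F=474112/43885] → run F
t=8: (idle)
t=9: (idle)
t=10: (idle)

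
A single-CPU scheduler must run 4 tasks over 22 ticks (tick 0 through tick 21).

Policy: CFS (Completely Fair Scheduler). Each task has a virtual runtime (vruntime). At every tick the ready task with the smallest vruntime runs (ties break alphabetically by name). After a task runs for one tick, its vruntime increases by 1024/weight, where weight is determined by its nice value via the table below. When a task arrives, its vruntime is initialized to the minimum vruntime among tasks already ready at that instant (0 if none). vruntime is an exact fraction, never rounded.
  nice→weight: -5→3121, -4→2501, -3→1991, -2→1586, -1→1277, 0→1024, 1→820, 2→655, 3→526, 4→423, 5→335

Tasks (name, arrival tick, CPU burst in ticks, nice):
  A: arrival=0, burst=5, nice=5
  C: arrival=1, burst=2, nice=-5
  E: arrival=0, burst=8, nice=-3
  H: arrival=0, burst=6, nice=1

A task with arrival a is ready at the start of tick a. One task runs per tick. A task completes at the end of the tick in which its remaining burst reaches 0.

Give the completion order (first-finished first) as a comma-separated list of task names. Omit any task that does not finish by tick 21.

t=0: vr[A=0 E=0 H=0] → run A
t=1: vr[A=1024/335 C=0 E=0 H=0] → run C
t=2: vr[A=1024/335 C=1024/3121 E=0 H=0] → run E
t=3: vr[A=1024/335 C=1024/3121 E=1024/1991 H=0] → run H
t=4: vr[A=1024/335 C=1024/3121 E=1024/1991 H=256/205] → run C
t=5: vr[A=1024/335 E=1024/1991 H=256/205] → run E
t=6: vr[A=1024/335 E=2048/1991 H=256/205] → run E
t=7: vr[A=1024/335 E=3072/1991 H=256/205] → run H
t=8: vr[A=1024/335 E=3072/1991 H=512/205] → run E
t=9: vr[A=1024/335 E=4096/1991 H=512/205] → run E
t=10: vr[A=1024/335 E=5120/1991 H=512/205] → run H
t=11: vr[A=1024/335 E=5120/1991 H=768/205] → run E
t=12: vr[A=1024/335 E=6144/1991 H=768/205] → run A
t=13: vr[A=2048/335 E=6144/1991 H=768/205] → run E
t=14: vr[A=2048/335 E=7168/1991 H=768/205] → run E
t=15: vr[A=2048/335 H=768/205] → run H
t=16: vr[A=2048/335 H=1024/205] → run H
t=17: vr[A=2048/335 H=256/41] → run A
t=18: vr[A=3072/335 H=256/41] → run H
t=19: vr[A=3072/335] → run A
t=20: vr[A=4096/335] → run A
t=21: (idle)

completion order = C, E, H, A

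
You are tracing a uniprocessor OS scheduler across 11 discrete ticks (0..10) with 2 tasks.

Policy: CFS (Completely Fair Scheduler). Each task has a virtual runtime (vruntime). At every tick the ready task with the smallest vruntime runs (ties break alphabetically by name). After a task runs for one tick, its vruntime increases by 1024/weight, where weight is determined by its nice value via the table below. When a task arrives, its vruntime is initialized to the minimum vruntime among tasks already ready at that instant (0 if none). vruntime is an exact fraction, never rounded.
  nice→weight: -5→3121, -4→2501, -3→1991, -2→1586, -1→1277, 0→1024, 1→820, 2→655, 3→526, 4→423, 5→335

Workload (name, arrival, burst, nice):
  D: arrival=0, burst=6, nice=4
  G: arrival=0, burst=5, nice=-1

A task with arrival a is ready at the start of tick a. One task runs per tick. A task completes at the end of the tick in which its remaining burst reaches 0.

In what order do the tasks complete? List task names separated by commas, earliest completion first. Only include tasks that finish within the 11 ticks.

t=0: vr[D=0 G=0] → run D
t=1: vr[D=1024/423 G=0] → run G
t=2: vr[D=1024/423 G=1024/1277] → run G
t=3: vr[D=1024/423 G=2048/1277] → run G
t=4: vr[D=1024/423 G=3072/1277] → run G
t=5: vr[D=1024/423 G=4096/1277] → run D
t=6: vr[D=2048/423 G=4096/1277] → run G
t=7: vr[D=2048/423] → run D
t=8: vr[D=1024/141] → run D
t=9: vr[D=4096/423] → run D
t=10: vr[D=5120/423] → run D

completion order = G, D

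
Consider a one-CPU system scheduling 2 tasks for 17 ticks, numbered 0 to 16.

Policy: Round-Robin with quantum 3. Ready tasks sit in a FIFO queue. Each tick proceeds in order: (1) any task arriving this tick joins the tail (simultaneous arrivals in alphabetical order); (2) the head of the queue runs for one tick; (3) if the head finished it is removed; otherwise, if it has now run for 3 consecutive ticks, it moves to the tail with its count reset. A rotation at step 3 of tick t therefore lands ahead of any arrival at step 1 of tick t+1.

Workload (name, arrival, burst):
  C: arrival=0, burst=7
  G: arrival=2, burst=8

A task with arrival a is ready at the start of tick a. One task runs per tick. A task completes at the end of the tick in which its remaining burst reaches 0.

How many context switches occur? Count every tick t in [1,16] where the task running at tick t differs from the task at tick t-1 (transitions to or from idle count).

t=0: queue=[C] q_used=0 → run C
t=1: queue=[C] q_used=1 → run C
t=2: queue=[C,G] q_used=2 → run C
t=3: queue=[G,C] q_used=0 → run G
t=4: queue=[G,C] q_used=1 → run G
t=5: queue=[G,C] q_used=2 → run G
t=6: queue=[C,G] q_used=0 → run C
t=7: queue=[C,G] q_used=1 → run C
t=8: queue=[C,G] q_used=2 → run C
t=9: queue=[G,C] q_used=0 → run G
t=10: queue=[G,C] q_used=1 → run G
t=11: queue=[G,C] q_used=2 → run G
t=12: queue=[C,G] q_used=0 → run C
t=13: queue=[G] q_used=0 → run G
t=14: queue=[G] q_used=1 → run G
t=15: (idle)
t=16: (idle)

context switches = 6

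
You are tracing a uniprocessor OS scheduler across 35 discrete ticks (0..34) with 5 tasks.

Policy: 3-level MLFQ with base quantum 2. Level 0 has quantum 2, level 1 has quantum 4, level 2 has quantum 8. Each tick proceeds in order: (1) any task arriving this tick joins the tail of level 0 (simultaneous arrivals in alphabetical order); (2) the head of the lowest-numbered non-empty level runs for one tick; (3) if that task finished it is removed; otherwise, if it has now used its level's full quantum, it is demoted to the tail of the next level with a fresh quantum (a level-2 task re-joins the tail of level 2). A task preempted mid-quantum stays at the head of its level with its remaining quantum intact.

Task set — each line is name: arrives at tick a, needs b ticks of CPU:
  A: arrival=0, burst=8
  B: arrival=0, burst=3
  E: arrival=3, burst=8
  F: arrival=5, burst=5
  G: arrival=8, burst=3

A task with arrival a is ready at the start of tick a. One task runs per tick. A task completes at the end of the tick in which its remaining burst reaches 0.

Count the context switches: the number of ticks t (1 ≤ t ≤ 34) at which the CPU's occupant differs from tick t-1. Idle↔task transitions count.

t=0: L0/L1/L2 = AB/-/- → run A
t=1: L0/L1/L2 = AB/-/- → run A
t=2: L0/L1/L2 = B/A/- → run B
t=3: L0/L1/L2 = BE/A/- → run B
t=4: L0/L1/L2 = E/AB/- → run E
t=5: L0/L1/L2 = EF/AB/- → run E
t=6: L0/L1/L2 = F/ABE/- → run F
t=7: L0/L1/L2 = F/ABE/- → run F
t=8: L0/L1/L2 = G/ABEF/- → run G
t=9: L0/L1/L2 = G/ABEF/- → run G
t=10: L0/L1/L2 = -/ABEFG/- → run A
t=11: L0/L1/L2 = -/ABEFG/- → run A
t=12: L0/L1/L2 = -/ABEFG/- → run A
t=13: L0/L1/L2 = -/ABEFG/- → run A
t=14: L0/L1/L2 = -/BEFG/A → run B
t=15: L0/L1/L2 = -/EFG/A → run E
t=16: L0/L1/L2 = -/EFG/A → run E
t=17: L0/L1/L2 = -/EFG/A → run E
t=18: L0/L1/L2 = -/EFG/A → run E
t=19: L0/L1/L2 = -/FG/AE → run F
t=20: L0/L1/L2 = -/FG/AE → run F
t=21: L0/L1/L2 = -/FG/AE → run F
t=22: L0/L1/L2 = -/G/AE → run G
t=23: L0/L1/L2 = -/-/AE → run A
t=24: L0/L1/L2 = -/-/AE → run A
t=25: L0/L1/L2 = -/-/E → run E
t=26: L0/L1/L2 = -/-/E → run E
t=27: (idle)
t=28: (idle)
t=29: (idle)
t=30: (idle)
t=31: (idle)
t=32: (idle)
t=33: (idle)
t=34: (idle)

context switches = 12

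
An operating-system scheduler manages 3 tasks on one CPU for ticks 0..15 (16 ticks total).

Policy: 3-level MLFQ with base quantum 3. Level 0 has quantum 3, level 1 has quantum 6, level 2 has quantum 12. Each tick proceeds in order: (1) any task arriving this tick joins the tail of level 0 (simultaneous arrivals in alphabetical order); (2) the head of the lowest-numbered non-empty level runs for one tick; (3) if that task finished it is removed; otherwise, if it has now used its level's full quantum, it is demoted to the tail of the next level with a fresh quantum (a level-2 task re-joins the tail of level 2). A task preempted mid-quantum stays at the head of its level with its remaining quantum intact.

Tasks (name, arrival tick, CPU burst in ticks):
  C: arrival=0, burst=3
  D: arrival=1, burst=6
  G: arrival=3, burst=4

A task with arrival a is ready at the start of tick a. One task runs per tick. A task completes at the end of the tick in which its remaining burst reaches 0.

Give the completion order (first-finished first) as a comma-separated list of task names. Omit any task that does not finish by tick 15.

t=0: L0/L1/L2 = C/-/- → run C
t=1: L0/L1/L2 = CD/-/- → run C
t=2: L0/L1/L2 = CD/-/- → run C
t=3: L0/L1/L2 = DG/-/- → run D
t=4: L0/L1/L2 = DG/-/- → run D
t=5: L0/L1/L2 = DG/-/- → run D
t=6: L0/L1/L2 = G/D/- → run G
t=7: L0/L1/L2 = G/D/- → run G
t=8: L0/L1/L2 = G/D/- → run G
t=9: L0/L1/L2 = -/DG/- → run D
t=10: L0/L1/L2 = -/DG/- → run D
t=11: L0/L1/L2 = -/DG/- → run D
t=12: L0/L1/L2 = -/G/- → run G
t=13: (idle)
t=14: (idle)
t=15: (idle)

completion order = C, D, G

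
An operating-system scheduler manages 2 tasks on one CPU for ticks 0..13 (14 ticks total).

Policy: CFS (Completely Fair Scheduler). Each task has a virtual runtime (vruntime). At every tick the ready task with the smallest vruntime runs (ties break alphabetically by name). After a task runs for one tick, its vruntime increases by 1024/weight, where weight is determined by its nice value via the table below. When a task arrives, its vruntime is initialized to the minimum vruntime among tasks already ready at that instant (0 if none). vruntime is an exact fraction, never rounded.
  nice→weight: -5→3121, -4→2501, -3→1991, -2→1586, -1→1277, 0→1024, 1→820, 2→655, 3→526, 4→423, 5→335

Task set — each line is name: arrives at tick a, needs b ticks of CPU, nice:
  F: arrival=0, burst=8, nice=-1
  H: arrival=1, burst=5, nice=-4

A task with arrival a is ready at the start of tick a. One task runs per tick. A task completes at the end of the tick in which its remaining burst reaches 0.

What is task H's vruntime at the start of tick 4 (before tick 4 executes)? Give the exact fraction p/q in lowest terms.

vruntime(H, start of tick 4) = 5176320/3193777

t=0: vr[F=0] → run F
t=1: vr[F=1024/1277 H=1024/1277] → run F
t=2: vr[F=2048/1277 H=1024/1277] → run H
t=3: vr[F=2048/1277 H=3868672/3193777] → run H
t=4: vr[F=2048/1277 H=5176320/3193777] → run F
t=5: vr[F=3072/1277 H=5176320/3193777] → run H
t=6: vr[F=3072/1277 H=6483968/3193777] → run H
t=7: vr[F=3072/1277 H=7791616/3193777] → run F
t=8: vr[F=4096/1277 H=7791616/3193777] → run H
t=9: vr[F=4096/1277] → run F
t=10: vr[F=5120/1277] → run F
t=11: vr[F=6144/1277] → run F
t=12: vr[F=7168/1277] → run F
t=13: (idle)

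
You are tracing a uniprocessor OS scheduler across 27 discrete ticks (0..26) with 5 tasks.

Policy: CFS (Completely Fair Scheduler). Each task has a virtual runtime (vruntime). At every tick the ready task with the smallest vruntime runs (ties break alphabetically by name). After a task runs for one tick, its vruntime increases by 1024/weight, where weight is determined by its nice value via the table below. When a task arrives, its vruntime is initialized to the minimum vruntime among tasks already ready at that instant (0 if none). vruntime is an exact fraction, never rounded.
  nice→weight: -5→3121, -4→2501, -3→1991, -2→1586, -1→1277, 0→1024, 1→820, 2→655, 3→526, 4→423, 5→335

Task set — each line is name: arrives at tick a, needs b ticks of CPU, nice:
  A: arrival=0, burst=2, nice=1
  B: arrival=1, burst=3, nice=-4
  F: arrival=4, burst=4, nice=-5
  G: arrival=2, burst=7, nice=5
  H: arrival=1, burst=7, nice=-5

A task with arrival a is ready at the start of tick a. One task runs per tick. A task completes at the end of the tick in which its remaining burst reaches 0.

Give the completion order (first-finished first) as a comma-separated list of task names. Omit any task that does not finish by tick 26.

completion order = A, B, F, H, G

t=0: vr[A=0] → run A
t=1: vr[A=256/205 B=256/205 H=256/205] → run A
t=2: vr[B=256/205 G=256/205 H=256/205] → run B
t=3: vr[B=20736/12505 G=256/205 H=256/205] → run G
t=4: vr[B=20736/12505 F=256/205 G=59136/13735 H=256/205] → run F
t=5: vr[B=20736/12505 F=1008896/639805 G=59136/13735 H=256/205] → run H
t=6: vr[B=20736/12505 F=1008896/639805 G=59136/13735 H=1008896/639805] → run F
t=7: vr[B=20736/12505 F=1218816/639805 G=59136/13735 H=1008896/639805] → run H
t=8: vr[B=20736/12505 F=1218816/639805 G=59136/13735 H=1218816/639805] → run B
t=9: vr[B=25856/12505 F=1218816/639805 G=59136/13735 H=1218816/639805] → run F
t=10: vr[B=25856/12505 F=1428736/639805 G=59136/13735 H=1218816/639805] → run H
t=11: vr[B=25856/12505 F=1428736/639805 G=59136/13735 H=1428736/639805] → run B
t=12: vr[F=1428736/639805 G=59136/13735 H=1428736/639805] → run F
t=13: vr[G=59136/13735 H=1428736/639805] → run H
t=14: vr[G=59136/13735 H=1638656/639805] → run H
t=15: vr[G=59136/13735 H=1848576/639805] → run H
t=16: vr[G=59136/13735 H=2058496/639805] → run H
t=17: vr[G=59136/13735] → run G
t=18: vr[G=20224/2747] → run G
t=19: vr[G=143104/13735] → run G
t=20: vr[G=185088/13735] → run G
t=21: vr[G=227072/13735] → run G
t=22: vr[G=269056/13735] → run G
t=23: (idle)
t=24: (idle)
t=25: (idle)
t=26: (idle)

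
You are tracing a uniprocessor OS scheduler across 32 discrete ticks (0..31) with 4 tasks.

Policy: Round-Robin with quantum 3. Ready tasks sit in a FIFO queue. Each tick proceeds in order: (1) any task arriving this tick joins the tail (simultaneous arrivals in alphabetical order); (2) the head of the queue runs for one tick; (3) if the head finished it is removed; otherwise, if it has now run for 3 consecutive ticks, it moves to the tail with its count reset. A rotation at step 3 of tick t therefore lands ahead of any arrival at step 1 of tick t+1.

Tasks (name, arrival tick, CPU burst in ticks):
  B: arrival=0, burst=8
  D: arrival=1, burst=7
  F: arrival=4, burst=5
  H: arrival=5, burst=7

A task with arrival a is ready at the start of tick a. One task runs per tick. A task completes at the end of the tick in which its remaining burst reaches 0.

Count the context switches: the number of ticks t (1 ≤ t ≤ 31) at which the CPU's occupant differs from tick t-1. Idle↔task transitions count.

t=0: queue=[B] q_used=0 → run B
t=1: queue=[B,D] q_used=1 → run B
t=2: queue=[B,D] q_used=2 → run B
t=3: queue=[D,B] q_used=0 → run D
t=4: queue=[D,B,F] q_used=1 → run D
t=5: queue=[D,B,F,H] q_used=2 → run D
t=6: queue=[B,F,H,D] q_used=0 → run B
t=7: queue=[B,F,H,D] q_used=1 → run B
t=8: queue=[B,F,H,D] q_used=2 → run B
t=9: queue=[F,H,D,B] q_used=0 → run F
t=10: queue=[F,H,D,B] q_used=1 → run F
t=11: queue=[F,H,D,B] q_used=2 → run F
t=12: queue=[H,D,B,F] q_used=0 → run H
t=13: queue=[H,D,B,F] q_used=1 → run H
t=14: queue=[H,D,B,F] q_used=2 → run H
t=15: queue=[D,B,F,H] q_used=0 → run D
t=16: queue=[D,B,F,H] q_used=1 → run D
t=17: queue=[D,B,F,H] q_used=2 → run D
t=18: queue=[B,F,H,D] q_used=0 → run B
t=19: queue=[B,F,H,D] q_used=1 → run B
t=20: queue=[F,H,D] q_used=0 → run F
t=21: queue=[F,H,D] q_used=1 → run F
t=22: queue=[H,D] q_used=0 → run H
t=23: queue=[H,D] q_used=1 → run H
t=24: queue=[H,D] q_used=2 → run H
t=25: queue=[D,H] q_used=0 → run D
t=26: queue=[H] q_used=0 → run H
t=27: (idle)
t=28: (idle)
t=29: (idle)
t=30: (idle)
t=31: (idle)

context switches = 11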